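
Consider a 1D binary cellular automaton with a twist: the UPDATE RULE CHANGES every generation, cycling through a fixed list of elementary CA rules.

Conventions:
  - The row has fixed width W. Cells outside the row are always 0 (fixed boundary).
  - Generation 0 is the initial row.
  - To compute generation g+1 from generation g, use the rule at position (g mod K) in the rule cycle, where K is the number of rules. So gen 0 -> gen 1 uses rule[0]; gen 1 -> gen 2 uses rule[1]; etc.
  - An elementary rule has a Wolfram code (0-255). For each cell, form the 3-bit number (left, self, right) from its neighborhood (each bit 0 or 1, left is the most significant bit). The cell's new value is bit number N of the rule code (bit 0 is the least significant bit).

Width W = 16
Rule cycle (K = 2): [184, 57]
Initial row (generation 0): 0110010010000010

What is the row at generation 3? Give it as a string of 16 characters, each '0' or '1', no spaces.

Answer: 0001010010111010

Derivation:
Gen 0: 0110010010000010
Gen 1 (rule 184): 0101001001000001
Gen 2 (rule 57): 0010100100111100
Gen 3 (rule 184): 0001010010111010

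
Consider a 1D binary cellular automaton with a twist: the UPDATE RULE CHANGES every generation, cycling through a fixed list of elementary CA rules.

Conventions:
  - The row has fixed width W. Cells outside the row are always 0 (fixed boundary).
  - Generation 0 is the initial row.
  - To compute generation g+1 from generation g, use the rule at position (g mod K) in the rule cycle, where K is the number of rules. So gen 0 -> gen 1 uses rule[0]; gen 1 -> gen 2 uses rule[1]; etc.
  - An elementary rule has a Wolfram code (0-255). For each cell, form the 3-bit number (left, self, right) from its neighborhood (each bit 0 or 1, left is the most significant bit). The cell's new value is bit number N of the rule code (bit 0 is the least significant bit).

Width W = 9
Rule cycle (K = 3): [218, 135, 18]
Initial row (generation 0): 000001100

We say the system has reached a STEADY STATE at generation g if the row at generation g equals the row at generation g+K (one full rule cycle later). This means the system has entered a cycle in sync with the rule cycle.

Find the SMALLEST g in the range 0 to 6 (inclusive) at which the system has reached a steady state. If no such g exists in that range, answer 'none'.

Gen 0: 000001100
Gen 1 (rule 218): 000011110
Gen 2 (rule 135): 111101100
Gen 3 (rule 18): 000000010
Gen 4 (rule 218): 000000101
Gen 5 (rule 135): 111111101
Gen 6 (rule 18): 000000000
Gen 7 (rule 218): 000000000
Gen 8 (rule 135): 111111111
Gen 9 (rule 18): 000000000

Answer: 6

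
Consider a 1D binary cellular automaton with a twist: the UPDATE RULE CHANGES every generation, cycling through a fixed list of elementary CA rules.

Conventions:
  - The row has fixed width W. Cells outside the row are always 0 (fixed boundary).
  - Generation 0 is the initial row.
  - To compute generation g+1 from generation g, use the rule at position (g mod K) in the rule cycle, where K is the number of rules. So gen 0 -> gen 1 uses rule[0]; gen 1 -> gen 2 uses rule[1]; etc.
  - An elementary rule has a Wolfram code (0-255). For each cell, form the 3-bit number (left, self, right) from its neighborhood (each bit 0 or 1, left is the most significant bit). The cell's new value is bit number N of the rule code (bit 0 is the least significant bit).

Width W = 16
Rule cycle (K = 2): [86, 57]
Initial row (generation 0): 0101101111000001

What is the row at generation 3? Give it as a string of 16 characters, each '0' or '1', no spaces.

Answer: 1011100101001011

Derivation:
Gen 0: 0101101111000001
Gen 1 (rule 86): 1100100001100011
Gen 2 (rule 57): 1010011101011010
Gen 3 (rule 86): 1011100101001011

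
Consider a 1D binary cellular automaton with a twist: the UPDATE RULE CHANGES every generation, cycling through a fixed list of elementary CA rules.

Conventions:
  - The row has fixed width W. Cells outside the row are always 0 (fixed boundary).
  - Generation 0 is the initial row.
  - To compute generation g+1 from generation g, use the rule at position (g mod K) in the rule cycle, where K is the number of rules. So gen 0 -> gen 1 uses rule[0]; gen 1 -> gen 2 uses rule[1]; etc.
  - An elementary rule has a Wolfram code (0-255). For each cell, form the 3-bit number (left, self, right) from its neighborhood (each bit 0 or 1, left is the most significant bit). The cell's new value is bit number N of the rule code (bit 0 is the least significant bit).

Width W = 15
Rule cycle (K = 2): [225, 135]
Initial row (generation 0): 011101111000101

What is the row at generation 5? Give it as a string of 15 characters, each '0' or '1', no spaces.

Gen 0: 011101111000101
Gen 1 (rule 225): 001110111010010
Gen 2 (rule 135): 110100010010110
Gen 3 (rule 225): 011001000001010
Gen 4 (rule 135): 100011011111010
Gen 5 (rule 225): 001001101111100

Answer: 001001101111100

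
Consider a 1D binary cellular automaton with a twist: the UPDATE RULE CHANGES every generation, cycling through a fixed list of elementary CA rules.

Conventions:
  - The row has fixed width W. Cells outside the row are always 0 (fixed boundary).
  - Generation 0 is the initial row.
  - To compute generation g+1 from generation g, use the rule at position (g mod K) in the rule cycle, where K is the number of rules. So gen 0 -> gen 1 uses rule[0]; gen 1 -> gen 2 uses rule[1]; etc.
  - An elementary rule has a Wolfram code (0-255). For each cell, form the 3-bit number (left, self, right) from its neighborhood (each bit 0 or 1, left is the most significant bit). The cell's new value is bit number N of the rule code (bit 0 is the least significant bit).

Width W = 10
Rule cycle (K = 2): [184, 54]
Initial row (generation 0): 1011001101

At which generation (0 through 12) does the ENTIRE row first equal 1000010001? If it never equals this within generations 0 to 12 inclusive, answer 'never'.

Answer: never

Derivation:
Gen 0: 1011001101
Gen 1 (rule 184): 0110101010
Gen 2 (rule 54): 1001111111
Gen 3 (rule 184): 0101111110
Gen 4 (rule 54): 1110000001
Gen 5 (rule 184): 1101000000
Gen 6 (rule 54): 0011100000
Gen 7 (rule 184): 0011010000
Gen 8 (rule 54): 0100111000
Gen 9 (rule 184): 0010110100
Gen 10 (rule 54): 0111001110
Gen 11 (rule 184): 0110101101
Gen 12 (rule 54): 1001110011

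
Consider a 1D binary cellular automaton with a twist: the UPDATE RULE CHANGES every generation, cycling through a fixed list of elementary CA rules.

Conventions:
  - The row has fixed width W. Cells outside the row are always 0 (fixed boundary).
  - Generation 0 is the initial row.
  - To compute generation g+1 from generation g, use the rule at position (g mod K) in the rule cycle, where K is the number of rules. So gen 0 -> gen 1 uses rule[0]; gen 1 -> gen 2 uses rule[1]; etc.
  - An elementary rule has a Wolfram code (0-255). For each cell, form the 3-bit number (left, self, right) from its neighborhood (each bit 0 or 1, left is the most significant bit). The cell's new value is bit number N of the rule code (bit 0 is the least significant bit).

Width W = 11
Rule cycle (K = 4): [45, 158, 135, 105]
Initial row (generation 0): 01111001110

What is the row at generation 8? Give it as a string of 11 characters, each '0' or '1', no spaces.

Gen 0: 01111001110
Gen 1 (rule 45): 01000001000
Gen 2 (rule 158): 11100011100
Gen 3 (rule 135): 01001101001
Gen 4 (rule 105): 00001110000
Gen 5 (rule 45): 11101000111
Gen 6 (rule 158): 11001101110
Gen 7 (rule 135): 00010000100
Gen 8 (rule 105): 11000110001

Answer: 11000110001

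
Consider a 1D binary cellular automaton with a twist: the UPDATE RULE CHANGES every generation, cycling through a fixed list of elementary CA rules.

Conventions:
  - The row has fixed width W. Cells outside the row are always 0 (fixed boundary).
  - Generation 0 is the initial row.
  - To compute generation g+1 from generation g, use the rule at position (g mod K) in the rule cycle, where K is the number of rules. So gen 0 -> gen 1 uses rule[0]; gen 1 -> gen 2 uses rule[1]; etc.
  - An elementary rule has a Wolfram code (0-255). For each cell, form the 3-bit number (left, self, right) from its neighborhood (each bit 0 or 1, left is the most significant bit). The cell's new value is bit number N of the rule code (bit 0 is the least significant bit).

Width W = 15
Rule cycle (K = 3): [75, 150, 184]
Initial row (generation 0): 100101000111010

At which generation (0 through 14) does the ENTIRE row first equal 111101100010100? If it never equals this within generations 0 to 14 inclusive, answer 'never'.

Answer: 10

Derivation:
Gen 0: 100101000111010
Gen 1 (rule 75): 001000011101000
Gen 2 (rule 150): 011100101001100
Gen 3 (rule 184): 011010010101010
Gen 4 (rule 75): 111000100000000
Gen 5 (rule 150): 010101110000000
Gen 6 (rule 184): 001011101000000
Gen 7 (rule 75): 110010100011111
Gen 8 (rule 150): 001110110101110
Gen 9 (rule 184): 001101101011101
Gen 10 (rule 75): 111101100010100
Gen 11 (rule 150): 011000010110110
Gen 12 (rule 184): 010100001101101
Gen 13 (rule 75): 100001111101100
Gen 14 (rule 150): 110010111000010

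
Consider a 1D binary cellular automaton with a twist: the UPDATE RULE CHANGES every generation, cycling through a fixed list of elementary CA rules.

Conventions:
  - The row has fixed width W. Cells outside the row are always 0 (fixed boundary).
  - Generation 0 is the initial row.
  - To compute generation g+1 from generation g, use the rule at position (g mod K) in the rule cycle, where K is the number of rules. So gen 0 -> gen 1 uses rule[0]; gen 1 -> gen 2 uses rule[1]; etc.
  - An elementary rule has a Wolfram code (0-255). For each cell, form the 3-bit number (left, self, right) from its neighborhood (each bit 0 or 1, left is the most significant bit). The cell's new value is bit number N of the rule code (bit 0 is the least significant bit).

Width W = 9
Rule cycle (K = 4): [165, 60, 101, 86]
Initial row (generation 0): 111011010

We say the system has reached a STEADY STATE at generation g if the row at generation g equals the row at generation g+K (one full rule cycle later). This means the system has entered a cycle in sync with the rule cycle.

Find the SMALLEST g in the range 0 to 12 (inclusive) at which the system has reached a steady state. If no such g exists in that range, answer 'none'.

Gen 0: 111011010
Gen 1 (rule 165): 010100110
Gen 2 (rule 60): 011110101
Gen 3 (rule 101): 000011111
Gen 4 (rule 86): 000100001
Gen 5 (rule 165): 110101101
Gen 6 (rule 60): 101111011
Gen 7 (rule 101): 110001101
Gen 8 (rule 86): 011010101
Gen 9 (rule 165): 000111111
Gen 10 (rule 60): 000100000
Gen 11 (rule 101): 110101111
Gen 12 (rule 86): 010100001
Gen 13 (rule 165): 011101101
Gen 14 (rule 60): 010011011
Gen 15 (rule 101): 010001101
Gen 16 (rule 86): 111010101

Answer: none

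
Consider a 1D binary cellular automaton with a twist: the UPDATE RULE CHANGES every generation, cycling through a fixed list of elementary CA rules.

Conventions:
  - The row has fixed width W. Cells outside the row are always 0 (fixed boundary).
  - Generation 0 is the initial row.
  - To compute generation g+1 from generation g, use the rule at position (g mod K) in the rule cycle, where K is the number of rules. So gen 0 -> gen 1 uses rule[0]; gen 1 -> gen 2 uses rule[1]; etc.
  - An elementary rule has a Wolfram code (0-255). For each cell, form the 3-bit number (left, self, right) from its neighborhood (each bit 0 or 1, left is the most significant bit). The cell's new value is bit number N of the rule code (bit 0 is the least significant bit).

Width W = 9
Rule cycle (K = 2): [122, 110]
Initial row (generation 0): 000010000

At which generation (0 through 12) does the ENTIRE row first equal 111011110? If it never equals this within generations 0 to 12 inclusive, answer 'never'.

Gen 0: 000010000
Gen 1 (rule 122): 000101000
Gen 2 (rule 110): 001111000
Gen 3 (rule 122): 011001100
Gen 4 (rule 110): 111011100
Gen 5 (rule 122): 101110110
Gen 6 (rule 110): 111011110
Gen 7 (rule 122): 101110011
Gen 8 (rule 110): 111010111
Gen 9 (rule 122): 101101101
Gen 10 (rule 110): 111111111
Gen 11 (rule 122): 100000001
Gen 12 (rule 110): 100000011

Answer: 6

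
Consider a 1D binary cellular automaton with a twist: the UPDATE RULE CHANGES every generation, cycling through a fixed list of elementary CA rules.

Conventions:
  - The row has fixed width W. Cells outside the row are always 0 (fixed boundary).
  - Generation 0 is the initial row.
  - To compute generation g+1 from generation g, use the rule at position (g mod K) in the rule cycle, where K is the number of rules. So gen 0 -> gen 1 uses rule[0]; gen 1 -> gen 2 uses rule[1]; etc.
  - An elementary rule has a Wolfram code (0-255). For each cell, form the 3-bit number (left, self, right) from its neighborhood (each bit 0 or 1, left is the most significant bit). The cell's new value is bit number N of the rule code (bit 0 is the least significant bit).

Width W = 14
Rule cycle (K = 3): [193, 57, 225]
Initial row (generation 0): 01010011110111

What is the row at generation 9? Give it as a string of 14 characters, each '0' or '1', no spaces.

Gen 0: 01010011110111
Gen 1 (rule 193): 00000001110011
Gen 2 (rule 57): 11111101001010
Gen 3 (rule 225): 01111110000100
Gen 4 (rule 193): 00111110110001
Gen 5 (rule 57): 10100001101100
Gen 6 (rule 225): 01001100110101
Gen 7 (rule 193): 00000100010000
Gen 8 (rule 57): 11110011001111
Gen 9 (rule 225): 01110001000111

Answer: 01110001000111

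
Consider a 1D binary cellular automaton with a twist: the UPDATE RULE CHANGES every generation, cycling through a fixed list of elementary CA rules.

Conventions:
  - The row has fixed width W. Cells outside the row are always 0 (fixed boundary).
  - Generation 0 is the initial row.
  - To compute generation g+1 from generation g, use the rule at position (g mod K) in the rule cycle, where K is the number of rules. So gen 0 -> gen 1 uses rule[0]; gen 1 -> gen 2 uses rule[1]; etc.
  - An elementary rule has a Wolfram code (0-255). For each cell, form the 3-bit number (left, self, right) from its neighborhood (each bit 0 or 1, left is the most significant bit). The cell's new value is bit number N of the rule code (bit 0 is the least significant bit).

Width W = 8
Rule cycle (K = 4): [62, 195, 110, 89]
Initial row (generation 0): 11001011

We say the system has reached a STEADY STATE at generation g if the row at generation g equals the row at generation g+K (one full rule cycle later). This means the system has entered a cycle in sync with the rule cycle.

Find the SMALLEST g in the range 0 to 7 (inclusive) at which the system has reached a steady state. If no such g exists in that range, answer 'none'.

Answer: none

Derivation:
Gen 0: 11001011
Gen 1 (rule 62): 10111110
Gen 2 (rule 195): 00011110
Gen 3 (rule 110): 00110010
Gen 4 (rule 89): 10111001
Gen 5 (rule 62): 11100111
Gen 6 (rule 195): 01101011
Gen 7 (rule 110): 11111111
Gen 8 (rule 89): 10000001
Gen 9 (rule 62): 11000011
Gen 10 (rule 195): 01011101
Gen 11 (rule 110): 11110111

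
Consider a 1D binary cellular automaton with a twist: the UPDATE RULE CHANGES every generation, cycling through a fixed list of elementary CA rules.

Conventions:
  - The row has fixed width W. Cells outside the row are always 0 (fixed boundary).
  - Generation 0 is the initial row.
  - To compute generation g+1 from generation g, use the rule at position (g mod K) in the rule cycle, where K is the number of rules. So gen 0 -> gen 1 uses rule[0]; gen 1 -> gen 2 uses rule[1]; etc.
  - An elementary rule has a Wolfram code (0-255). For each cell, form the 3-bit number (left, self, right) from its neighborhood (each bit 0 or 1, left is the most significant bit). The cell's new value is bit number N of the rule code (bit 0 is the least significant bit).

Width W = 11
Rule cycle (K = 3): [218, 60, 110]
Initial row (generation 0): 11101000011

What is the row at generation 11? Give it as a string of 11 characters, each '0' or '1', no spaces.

Answer: 01000000001

Derivation:
Gen 0: 11101000011
Gen 1 (rule 218): 11100100111
Gen 2 (rule 60): 10010110100
Gen 3 (rule 110): 10111111100
Gen 4 (rule 218): 00111111110
Gen 5 (rule 60): 00100000001
Gen 6 (rule 110): 01100000011
Gen 7 (rule 218): 11110000111
Gen 8 (rule 60): 10001000100
Gen 9 (rule 110): 10011001100
Gen 10 (rule 218): 01111111110
Gen 11 (rule 60): 01000000001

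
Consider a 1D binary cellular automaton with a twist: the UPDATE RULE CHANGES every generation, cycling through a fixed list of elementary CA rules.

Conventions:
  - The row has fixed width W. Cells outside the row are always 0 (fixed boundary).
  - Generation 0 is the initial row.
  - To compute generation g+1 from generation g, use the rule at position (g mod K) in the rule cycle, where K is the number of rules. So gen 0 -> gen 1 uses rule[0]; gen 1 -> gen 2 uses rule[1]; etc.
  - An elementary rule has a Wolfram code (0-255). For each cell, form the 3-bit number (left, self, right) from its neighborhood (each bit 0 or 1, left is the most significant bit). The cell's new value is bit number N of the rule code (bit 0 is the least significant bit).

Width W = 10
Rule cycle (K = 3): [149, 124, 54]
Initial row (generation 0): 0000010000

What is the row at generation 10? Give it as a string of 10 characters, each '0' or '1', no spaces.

Gen 0: 0000010000
Gen 1 (rule 149): 1111011111
Gen 2 (rule 124): 1001110001
Gen 3 (rule 54): 1110001011
Gen 4 (rule 149): 0101101000
Gen 5 (rule 124): 0111111100
Gen 6 (rule 54): 1000000010
Gen 7 (rule 149): 1111111011
Gen 8 (rule 124): 1000001111
Gen 9 (rule 54): 1100010000
Gen 10 (rule 149): 0011011111

Answer: 0011011111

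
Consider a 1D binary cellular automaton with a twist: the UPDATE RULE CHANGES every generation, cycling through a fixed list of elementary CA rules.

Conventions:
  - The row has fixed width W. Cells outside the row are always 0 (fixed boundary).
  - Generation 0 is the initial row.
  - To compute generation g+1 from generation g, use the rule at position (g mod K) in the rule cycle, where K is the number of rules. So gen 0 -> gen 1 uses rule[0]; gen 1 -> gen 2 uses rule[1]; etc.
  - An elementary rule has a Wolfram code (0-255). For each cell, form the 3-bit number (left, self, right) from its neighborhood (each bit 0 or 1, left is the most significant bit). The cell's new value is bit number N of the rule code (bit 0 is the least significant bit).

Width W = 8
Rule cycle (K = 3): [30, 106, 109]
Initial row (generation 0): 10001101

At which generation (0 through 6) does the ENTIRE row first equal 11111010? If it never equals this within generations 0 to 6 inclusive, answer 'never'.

Answer: 2

Derivation:
Gen 0: 10001101
Gen 1 (rule 30): 11011001
Gen 2 (rule 106): 11111010
Gen 3 (rule 109): 10001110
Gen 4 (rule 30): 11011001
Gen 5 (rule 106): 11111010
Gen 6 (rule 109): 10001110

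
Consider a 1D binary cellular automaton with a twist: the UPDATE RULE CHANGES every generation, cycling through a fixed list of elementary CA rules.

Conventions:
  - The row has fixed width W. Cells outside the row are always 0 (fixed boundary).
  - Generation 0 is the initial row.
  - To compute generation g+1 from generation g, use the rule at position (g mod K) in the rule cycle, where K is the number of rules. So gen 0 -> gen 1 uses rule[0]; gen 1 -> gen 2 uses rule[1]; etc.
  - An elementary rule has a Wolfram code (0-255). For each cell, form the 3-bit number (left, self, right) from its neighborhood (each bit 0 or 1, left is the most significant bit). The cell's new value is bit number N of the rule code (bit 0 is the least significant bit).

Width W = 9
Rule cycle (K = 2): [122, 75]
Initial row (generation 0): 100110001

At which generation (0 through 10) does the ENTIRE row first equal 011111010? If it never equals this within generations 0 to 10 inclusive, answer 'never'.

Gen 0: 100110001
Gen 1 (rule 122): 011111010
Gen 2 (rule 75): 110001000
Gen 3 (rule 122): 111010100
Gen 4 (rule 75): 101000001
Gen 5 (rule 122): 010100010
Gen 6 (rule 75): 100001100
Gen 7 (rule 122): 010011110
Gen 8 (rule 75): 100110010
Gen 9 (rule 122): 011111101
Gen 10 (rule 75): 110000100

Answer: 1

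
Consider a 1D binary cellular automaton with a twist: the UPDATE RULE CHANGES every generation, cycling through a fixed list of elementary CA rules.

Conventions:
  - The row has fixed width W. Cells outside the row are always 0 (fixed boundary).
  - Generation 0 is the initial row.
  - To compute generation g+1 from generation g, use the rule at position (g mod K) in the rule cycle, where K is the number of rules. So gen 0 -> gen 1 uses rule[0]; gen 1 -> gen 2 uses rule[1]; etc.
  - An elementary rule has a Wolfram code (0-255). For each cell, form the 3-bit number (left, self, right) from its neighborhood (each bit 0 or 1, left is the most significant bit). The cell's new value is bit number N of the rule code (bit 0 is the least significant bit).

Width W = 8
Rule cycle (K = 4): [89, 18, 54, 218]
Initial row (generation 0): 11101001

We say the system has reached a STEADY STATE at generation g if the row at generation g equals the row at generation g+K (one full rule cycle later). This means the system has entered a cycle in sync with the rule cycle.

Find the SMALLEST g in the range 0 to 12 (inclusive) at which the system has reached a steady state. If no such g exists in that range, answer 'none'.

Answer: 8

Derivation:
Gen 0: 11101001
Gen 1 (rule 89): 10100100
Gen 2 (rule 18): 00011010
Gen 3 (rule 54): 00100111
Gen 4 (rule 218): 01011111
Gen 5 (rule 89): 00010001
Gen 6 (rule 18): 00101010
Gen 7 (rule 54): 01111111
Gen 8 (rule 218): 11111111
Gen 9 (rule 89): 10000001
Gen 10 (rule 18): 01000010
Gen 11 (rule 54): 11100111
Gen 12 (rule 218): 11111111
Gen 13 (rule 89): 10000001
Gen 14 (rule 18): 01000010
Gen 15 (rule 54): 11100111
Gen 16 (rule 218): 11111111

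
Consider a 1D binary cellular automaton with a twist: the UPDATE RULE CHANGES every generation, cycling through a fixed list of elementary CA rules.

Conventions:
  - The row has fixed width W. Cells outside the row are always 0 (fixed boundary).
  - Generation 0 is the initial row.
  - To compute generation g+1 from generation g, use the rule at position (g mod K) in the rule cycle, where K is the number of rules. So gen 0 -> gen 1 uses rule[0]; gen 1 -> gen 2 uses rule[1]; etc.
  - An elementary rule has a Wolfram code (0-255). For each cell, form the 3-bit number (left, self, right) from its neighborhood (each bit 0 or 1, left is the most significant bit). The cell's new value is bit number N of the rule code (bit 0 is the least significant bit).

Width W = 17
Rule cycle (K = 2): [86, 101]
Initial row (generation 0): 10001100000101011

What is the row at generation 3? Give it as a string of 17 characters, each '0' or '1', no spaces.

Answer: 10001010111001111

Derivation:
Gen 0: 10001100000101011
Gen 1 (rule 86): 11010110001101001
Gen 2 (rule 101): 01111010100111001
Gen 3 (rule 86): 10001010111001111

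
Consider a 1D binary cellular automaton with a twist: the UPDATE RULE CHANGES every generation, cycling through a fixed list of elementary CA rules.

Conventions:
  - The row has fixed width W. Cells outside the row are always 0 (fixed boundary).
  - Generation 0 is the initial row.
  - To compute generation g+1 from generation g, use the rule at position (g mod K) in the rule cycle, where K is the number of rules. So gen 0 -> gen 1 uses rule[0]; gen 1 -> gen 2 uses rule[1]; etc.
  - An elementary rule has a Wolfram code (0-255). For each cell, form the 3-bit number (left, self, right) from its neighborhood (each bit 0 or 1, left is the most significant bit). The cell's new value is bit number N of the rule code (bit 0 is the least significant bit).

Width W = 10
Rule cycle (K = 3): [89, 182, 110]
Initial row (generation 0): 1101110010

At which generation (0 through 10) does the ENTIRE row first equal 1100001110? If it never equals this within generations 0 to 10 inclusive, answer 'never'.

Gen 0: 1101110010
Gen 1 (rule 89): 1101011001
Gen 2 (rule 182): 0011100111
Gen 3 (rule 110): 0110101101
Gen 4 (rule 89): 0110001100
Gen 5 (rule 182): 1001010010
Gen 6 (rule 110): 1011110110
Gen 7 (rule 89): 0010010111
Gen 8 (rule 182): 0111111010
Gen 9 (rule 110): 1100001110
Gen 10 (rule 89): 1111101011

Answer: 9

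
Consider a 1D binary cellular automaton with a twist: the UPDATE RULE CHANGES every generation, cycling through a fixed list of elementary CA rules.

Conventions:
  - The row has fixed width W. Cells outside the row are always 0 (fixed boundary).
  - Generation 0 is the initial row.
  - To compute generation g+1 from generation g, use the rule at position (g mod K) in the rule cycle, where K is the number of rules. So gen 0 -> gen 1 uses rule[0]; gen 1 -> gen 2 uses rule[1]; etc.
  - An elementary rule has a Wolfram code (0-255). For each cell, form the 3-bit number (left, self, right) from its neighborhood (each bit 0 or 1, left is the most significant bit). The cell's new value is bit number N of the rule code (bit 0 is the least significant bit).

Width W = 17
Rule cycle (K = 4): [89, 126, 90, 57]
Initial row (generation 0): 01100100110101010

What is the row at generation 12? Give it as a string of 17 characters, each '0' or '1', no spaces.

Gen 0: 01100100110101010
Gen 1 (rule 89): 01110010110000001
Gen 2 (rule 126): 11011111111000011
Gen 3 (rule 90): 11010000001100111
Gen 4 (rule 57): 10101111101010100
Gen 5 (rule 89): 00001000100000011
Gen 6 (rule 126): 00011101110000111
Gen 7 (rule 90): 00110101011001101
Gen 8 (rule 57): 10101010110101010
Gen 9 (rule 89): 00000000110000001
Gen 10 (rule 126): 00000001111000011
Gen 11 (rule 90): 00000011001100111
Gen 12 (rule 57): 11111010101010100

Answer: 11111010101010100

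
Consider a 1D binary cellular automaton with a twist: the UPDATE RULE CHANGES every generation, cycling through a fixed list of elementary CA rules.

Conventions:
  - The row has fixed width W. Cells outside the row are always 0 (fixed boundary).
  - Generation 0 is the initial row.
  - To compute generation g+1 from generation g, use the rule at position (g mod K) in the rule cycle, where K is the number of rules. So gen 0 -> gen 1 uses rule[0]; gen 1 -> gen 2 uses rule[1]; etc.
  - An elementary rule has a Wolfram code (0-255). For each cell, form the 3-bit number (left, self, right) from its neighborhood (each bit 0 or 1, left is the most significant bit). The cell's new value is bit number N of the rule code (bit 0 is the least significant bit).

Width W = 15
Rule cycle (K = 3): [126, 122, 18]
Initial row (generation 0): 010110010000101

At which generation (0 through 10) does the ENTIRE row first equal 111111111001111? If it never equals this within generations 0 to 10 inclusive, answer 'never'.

Gen 0: 010110010000101
Gen 1 (rule 126): 111111111001111
Gen 2 (rule 122): 100000001111001
Gen 3 (rule 18): 010000010000110
Gen 4 (rule 126): 111000111001111
Gen 5 (rule 122): 101101101111001
Gen 6 (rule 18): 000000000000110
Gen 7 (rule 126): 000000000001111
Gen 8 (rule 122): 000000000011001
Gen 9 (rule 18): 000000000100110
Gen 10 (rule 126): 000000001111111

Answer: 1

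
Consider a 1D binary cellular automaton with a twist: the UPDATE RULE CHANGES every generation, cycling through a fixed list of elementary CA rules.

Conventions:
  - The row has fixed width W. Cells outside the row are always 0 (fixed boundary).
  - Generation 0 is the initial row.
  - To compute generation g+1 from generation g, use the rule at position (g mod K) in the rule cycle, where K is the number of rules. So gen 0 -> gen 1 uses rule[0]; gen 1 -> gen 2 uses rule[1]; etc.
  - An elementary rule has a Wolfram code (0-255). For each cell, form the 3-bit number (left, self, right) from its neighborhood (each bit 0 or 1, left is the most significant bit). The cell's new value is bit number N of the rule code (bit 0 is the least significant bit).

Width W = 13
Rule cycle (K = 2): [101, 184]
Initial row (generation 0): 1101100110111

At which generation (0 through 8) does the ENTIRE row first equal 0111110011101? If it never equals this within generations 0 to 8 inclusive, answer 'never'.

Answer: 3

Derivation:
Gen 0: 1101100110111
Gen 1 (rule 101): 0110100011001
Gen 2 (rule 184): 0101010010100
Gen 3 (rule 101): 0111110011101
Gen 4 (rule 184): 0111101011010
Gen 5 (rule 101): 0000111101110
Gen 6 (rule 184): 0000111011101
Gen 7 (rule 101): 1110001100111
Gen 8 (rule 184): 1101001010110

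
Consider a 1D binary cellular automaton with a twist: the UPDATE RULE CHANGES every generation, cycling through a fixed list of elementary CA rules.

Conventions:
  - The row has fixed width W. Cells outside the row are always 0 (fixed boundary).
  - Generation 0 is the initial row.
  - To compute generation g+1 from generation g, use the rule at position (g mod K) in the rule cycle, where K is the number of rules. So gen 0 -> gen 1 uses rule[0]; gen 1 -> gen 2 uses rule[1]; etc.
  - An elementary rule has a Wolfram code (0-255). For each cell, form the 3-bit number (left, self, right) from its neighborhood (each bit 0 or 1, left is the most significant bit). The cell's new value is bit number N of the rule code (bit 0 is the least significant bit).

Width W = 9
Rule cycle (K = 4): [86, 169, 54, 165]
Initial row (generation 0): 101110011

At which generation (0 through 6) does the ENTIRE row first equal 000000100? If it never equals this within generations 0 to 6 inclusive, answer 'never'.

Gen 0: 101110011
Gen 1 (rule 86): 100011101
Gen 2 (rule 169): 001011010
Gen 3 (rule 54): 011100111
Gen 4 (rule 165): 001000010
Gen 5 (rule 86): 011100111
Gen 6 (rule 169): 011000110

Answer: never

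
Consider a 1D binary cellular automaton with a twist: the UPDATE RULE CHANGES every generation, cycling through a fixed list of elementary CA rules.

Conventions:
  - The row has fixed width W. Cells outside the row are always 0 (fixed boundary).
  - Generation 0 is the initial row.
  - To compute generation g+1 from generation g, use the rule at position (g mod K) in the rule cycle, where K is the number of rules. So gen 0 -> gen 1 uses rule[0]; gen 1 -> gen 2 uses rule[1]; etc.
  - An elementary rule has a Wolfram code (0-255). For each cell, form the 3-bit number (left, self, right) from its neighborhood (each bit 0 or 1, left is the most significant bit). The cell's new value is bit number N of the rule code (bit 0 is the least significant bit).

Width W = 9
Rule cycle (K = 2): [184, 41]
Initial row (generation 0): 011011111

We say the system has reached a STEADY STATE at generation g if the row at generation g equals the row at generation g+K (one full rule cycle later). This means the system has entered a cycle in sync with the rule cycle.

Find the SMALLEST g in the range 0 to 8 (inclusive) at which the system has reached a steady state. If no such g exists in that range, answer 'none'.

Answer: none

Derivation:
Gen 0: 011011111
Gen 1 (rule 184): 010111110
Gen 2 (rule 41): 001100000
Gen 3 (rule 184): 001010000
Gen 4 (rule 41): 100100111
Gen 5 (rule 184): 010010110
Gen 6 (rule 41): 000001100
Gen 7 (rule 184): 000001010
Gen 8 (rule 41): 111100100
Gen 9 (rule 184): 111010010
Gen 10 (rule 41): 100100000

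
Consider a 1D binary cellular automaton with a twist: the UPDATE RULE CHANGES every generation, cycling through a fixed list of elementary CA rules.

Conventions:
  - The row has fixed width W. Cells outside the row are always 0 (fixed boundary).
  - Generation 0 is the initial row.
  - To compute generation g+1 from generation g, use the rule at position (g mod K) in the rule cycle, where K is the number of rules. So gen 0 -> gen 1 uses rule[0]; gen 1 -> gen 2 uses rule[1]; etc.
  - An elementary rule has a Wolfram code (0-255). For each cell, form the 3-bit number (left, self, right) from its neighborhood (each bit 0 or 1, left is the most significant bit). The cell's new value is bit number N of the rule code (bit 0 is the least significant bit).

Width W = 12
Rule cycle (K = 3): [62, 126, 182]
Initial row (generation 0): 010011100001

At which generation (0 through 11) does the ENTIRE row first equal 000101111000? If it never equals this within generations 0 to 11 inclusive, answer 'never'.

Answer: never

Derivation:
Gen 0: 010011100001
Gen 1 (rule 62): 111110010011
Gen 2 (rule 126): 100011111111
Gen 3 (rule 182): 110101111110
Gen 4 (rule 62): 101111000001
Gen 5 (rule 126): 111001100011
Gen 6 (rule 182): 010110010100
Gen 7 (rule 62): 111101111110
Gen 8 (rule 126): 100111000011
Gen 9 (rule 182): 111010100100
Gen 10 (rule 62): 100111111110
Gen 11 (rule 126): 111100000011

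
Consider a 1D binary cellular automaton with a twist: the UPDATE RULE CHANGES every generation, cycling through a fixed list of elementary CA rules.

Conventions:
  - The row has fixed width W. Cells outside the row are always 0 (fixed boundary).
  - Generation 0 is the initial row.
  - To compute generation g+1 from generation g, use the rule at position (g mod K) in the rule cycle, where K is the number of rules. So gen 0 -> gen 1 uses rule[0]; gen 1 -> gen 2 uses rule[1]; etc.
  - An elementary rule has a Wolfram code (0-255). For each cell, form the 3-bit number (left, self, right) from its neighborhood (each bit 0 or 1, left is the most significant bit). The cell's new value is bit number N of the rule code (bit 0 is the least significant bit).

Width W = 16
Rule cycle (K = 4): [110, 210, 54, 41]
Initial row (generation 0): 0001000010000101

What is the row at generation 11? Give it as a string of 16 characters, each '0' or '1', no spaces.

Gen 0: 0001000010000101
Gen 1 (rule 110): 0011000110001111
Gen 2 (rule 210): 0101101011010111
Gen 3 (rule 54): 1110011100111000
Gen 4 (rule 41): 1000010000100011
Gen 5 (rule 110): 1000110001100111
Gen 6 (rule 210): 0101011010111011
Gen 7 (rule 54): 1111100111000100
Gen 8 (rule 41): 1000000100010001
Gen 9 (rule 110): 1000001100110011
Gen 10 (rule 210): 0100010111011101
Gen 11 (rule 54): 1110111000100011

Answer: 1110111000100011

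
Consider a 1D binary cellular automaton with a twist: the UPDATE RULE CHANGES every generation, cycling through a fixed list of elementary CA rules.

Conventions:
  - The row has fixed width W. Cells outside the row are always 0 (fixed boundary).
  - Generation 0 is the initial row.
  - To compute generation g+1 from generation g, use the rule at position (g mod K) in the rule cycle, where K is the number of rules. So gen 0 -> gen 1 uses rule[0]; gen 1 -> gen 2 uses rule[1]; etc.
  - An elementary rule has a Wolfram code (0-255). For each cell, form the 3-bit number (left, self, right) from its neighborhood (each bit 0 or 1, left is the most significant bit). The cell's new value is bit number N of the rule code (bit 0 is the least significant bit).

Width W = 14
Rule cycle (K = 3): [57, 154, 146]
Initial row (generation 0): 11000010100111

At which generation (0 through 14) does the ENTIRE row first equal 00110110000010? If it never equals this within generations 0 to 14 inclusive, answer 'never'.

Answer: 2

Derivation:
Gen 0: 11000010100111
Gen 1 (rule 57): 10111001010100
Gen 2 (rule 154): 00110110000010
Gen 3 (rule 146): 01000001000101
Gen 4 (rule 57): 00111100110010
Gen 5 (rule 154): 01111011101101
Gen 6 (rule 146): 10110001000000
Gen 7 (rule 57): 01101100111111
Gen 8 (rule 154): 11001011111110
Gen 9 (rule 146): 00110001111101
Gen 10 (rule 57): 10101101000010
Gen 11 (rule 154): 00001000100101
Gen 12 (rule 146): 00010101011000
Gen 13 (rule 57): 11001010110111
Gen 14 (rule 154): 10110000100110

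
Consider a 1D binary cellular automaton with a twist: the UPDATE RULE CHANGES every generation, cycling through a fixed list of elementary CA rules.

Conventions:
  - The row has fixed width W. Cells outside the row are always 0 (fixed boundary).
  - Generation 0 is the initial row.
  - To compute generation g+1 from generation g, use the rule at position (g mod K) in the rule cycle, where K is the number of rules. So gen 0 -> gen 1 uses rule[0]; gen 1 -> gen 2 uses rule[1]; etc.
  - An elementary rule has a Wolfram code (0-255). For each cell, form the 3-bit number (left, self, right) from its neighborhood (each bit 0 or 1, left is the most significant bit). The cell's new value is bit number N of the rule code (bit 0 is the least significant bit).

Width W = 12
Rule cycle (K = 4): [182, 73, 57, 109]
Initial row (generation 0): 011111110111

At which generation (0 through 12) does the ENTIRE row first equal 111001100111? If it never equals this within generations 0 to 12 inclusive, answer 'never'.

Answer: 11

Derivation:
Gen 0: 011111110111
Gen 1 (rule 182): 101111101010
Gen 2 (rule 73): 001000100000
Gen 3 (rule 57): 100110011111
Gen 4 (rule 109): 100110010001
Gen 5 (rule 182): 111001111011
Gen 6 (rule 73): 101001001011
Gen 7 (rule 57): 010100100110
Gen 8 (rule 109): 011100100110
Gen 9 (rule 182): 101011111001
Gen 10 (rule 73): 000010001000
Gen 11 (rule 57): 111001100111
Gen 12 (rule 109): 101001100101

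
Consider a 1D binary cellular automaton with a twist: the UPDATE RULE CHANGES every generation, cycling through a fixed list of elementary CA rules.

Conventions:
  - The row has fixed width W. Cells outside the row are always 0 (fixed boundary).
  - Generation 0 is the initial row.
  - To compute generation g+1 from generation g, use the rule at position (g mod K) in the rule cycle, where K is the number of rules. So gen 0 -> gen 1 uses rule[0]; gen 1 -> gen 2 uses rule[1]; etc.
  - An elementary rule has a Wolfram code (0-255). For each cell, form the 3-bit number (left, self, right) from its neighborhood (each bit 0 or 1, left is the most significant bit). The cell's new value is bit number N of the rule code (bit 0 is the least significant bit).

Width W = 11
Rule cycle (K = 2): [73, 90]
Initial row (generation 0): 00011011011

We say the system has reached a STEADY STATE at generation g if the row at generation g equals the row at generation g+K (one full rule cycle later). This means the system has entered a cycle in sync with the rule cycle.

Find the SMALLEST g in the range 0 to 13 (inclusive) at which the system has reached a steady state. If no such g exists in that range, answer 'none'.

Gen 0: 00011011011
Gen 1 (rule 73): 11011011011
Gen 2 (rule 90): 11011011011
Gen 3 (rule 73): 11011011011
Gen 4 (rule 90): 11011011011
Gen 5 (rule 73): 11011011011
Gen 6 (rule 90): 11011011011
Gen 7 (rule 73): 11011011011
Gen 8 (rule 90): 11011011011
Gen 9 (rule 73): 11011011011
Gen 10 (rule 90): 11011011011
Gen 11 (rule 73): 11011011011
Gen 12 (rule 90): 11011011011
Gen 13 (rule 73): 11011011011
Gen 14 (rule 90): 11011011011
Gen 15 (rule 73): 11011011011

Answer: 1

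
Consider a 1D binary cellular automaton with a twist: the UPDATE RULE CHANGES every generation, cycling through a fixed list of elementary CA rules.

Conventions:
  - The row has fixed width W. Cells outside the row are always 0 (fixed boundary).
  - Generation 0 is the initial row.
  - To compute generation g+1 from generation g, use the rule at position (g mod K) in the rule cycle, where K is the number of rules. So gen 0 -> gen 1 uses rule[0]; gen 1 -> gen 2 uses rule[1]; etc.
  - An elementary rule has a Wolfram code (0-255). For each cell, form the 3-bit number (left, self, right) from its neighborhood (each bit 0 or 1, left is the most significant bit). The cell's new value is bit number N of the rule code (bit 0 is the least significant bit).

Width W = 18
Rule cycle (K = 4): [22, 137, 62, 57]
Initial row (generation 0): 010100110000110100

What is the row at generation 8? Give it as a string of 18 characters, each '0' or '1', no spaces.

Answer: 100000011101001100

Derivation:
Gen 0: 010100110000110100
Gen 1 (rule 22): 110111001001000110
Gen 2 (rule 137): 100110000000010100
Gen 3 (rule 62): 111101000000111110
Gen 4 (rule 57): 100010111110100001
Gen 5 (rule 22): 110110000000110011
Gen 6 (rule 137): 100100111110100010
Gen 7 (rule 62): 111111100001110111
Gen 8 (rule 57): 100000011101001100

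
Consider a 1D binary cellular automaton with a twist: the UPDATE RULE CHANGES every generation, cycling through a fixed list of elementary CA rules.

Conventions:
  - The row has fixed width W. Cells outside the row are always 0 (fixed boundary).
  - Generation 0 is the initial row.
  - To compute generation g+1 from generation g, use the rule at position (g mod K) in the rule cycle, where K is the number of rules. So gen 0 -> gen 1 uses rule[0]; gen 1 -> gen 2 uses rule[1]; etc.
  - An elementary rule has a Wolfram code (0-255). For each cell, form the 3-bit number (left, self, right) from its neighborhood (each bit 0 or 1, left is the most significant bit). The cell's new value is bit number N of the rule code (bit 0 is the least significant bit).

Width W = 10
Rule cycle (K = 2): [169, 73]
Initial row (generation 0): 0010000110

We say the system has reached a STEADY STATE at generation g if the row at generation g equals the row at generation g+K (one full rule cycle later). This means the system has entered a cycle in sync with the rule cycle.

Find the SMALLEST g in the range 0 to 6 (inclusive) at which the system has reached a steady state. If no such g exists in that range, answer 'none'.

Answer: none

Derivation:
Gen 0: 0010000110
Gen 1 (rule 169): 1000110100
Gen 2 (rule 73): 0010110001
Gen 3 (rule 169): 1001100100
Gen 4 (rule 73): 0001100001
Gen 5 (rule 169): 1101001100
Gen 6 (rule 73): 1100001101
Gen 7 (rule 169): 1001101010
Gen 8 (rule 73): 0001100000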